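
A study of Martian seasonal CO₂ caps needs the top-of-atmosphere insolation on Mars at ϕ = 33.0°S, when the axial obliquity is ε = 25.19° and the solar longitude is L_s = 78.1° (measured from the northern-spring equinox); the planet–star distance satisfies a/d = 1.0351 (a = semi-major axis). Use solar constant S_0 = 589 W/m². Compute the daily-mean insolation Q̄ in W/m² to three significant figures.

Q̄ ≈ 88.4 W/m²

Solar declination: sin δ = sin ε · sin L_s = sin 25.19° × sin 78.1° = 0.41647, so δ = +24.612°.
cos h₀ = −tan(-33.0°) tan(+24.612°) = 0.2975, h₀ = 1.2687 rad.
Bracket: h₀ sin ϕ sin δ + cos ϕ cos δ sin h₀ = 1.2687×-0.54464×0.41647 + 0.83867×0.90915×0.95473 = -0.287774 + 0.727960 = 0.440186.
Inverse-square distance factor (a/d)² = 1.0351² = 1.071432.
Q̄ = (S_0/π) × 1.071432 × [bracket] = (589/π) × 1.071432 × 0.440186 = 88.42 W/m².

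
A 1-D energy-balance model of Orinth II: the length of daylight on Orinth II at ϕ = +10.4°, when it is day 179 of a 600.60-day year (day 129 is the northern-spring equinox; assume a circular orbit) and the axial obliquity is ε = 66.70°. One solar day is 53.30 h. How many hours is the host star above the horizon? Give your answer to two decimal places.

Solar longitude: L_s = 360° × (179 − 129)/600.60 = 29.970°.
sin δ = sin 66.70° × sin 29.970° = 0.45881, so δ = +27.310°.
cos h₀ = −tan ϕ · tan δ = −tan(+10.4°) × tan(+27.310°) = -0.0948, so h₀ = 1.6657 rad = 95.44°.
Daylight = 2h₀/(2π) × 53.30 h = (1.6657/π) × 53.30 = 28.26 h.

28.26 h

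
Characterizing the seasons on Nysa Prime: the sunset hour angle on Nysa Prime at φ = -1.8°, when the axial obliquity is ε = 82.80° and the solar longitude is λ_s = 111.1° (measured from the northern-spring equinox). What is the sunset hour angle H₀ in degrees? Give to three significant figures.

Solar declination: sin δ = sin ε · sin λ_s = sin 82.80° × sin 111.1° = 0.92560, so δ = +67.759°.
cos H₀ = −tan φ · tan δ = −tan(-1.8°) × tan(+67.759°) = 0.0768, so H₀ = 1.4939 rad = 85.59°.

H₀ = 85.6°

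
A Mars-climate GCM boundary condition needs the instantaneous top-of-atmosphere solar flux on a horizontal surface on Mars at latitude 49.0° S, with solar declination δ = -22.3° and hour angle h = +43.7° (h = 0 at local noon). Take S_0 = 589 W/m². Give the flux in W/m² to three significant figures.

cos θ_z = sin ϕ sin δ + cos ϕ cos δ cos h = 0.286379 + 0.438835 = 0.725214.
Flux = S_0 · cos θ_z = 589 × 0.725214 = 427.2 W/m².

427 W/m²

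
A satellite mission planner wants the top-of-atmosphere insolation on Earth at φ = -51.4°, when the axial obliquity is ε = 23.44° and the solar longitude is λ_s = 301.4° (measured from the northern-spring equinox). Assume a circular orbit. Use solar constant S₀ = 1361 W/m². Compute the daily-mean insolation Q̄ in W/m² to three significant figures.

Q̄ ≈ 461 W/m²

Solar declination: sin δ = sin ε · sin λ_s = sin 23.44° × sin 301.4° = -0.33953, so δ = -19.848°.
cos H₀ = −tan(-51.4°) tan(-19.848°) = -0.4522, H₀ = 2.0400 rad.
Bracket: H₀ sin φ sin δ + cos φ cos δ sin H₀ = 2.0400×-0.78152×-0.33953 + 0.62388×0.94059×0.89192 = 0.541313 + 0.523392 = 1.064705.
Q̄ = (S₀/π) × [bracket] = (1361/π) × 1.064705 = 461.3 W/m².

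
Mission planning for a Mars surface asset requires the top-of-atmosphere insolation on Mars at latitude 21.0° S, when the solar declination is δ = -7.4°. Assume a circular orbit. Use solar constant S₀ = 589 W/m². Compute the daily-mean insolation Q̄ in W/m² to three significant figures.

Q̄ ≈ 187 W/m²

cos H₀ = −tan(-21.0°) tan(-7.400°) = -0.0499, H₀ = 1.6207 rad.
Bracket: H₀ sin φ sin δ + cos φ cos δ sin H₀ = 1.6207×-0.35837×-0.12880 + 0.93358×0.99167×0.99876 = 0.074808 + 0.924655 = 0.999463.
Q̄ = (S₀/π) × [bracket] = (589/π) × 0.999463 = 187.4 W/m².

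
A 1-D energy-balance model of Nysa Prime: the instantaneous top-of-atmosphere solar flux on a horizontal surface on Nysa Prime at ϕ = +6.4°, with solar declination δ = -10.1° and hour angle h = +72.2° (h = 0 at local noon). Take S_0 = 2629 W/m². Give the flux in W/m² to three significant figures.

cos θ_z = sin ϕ sin δ + cos ϕ cos δ cos h = -0.019548 + 0.299082 = 0.279534.
Flux = S_0 · cos θ_z = 2629 × 0.279534 = 734.9 W/m².

735 W/m²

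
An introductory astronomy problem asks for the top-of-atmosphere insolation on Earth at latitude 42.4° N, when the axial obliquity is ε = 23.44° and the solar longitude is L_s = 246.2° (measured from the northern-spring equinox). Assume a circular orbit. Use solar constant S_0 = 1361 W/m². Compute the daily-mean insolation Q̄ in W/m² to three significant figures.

Q̄ ≈ 150 W/m²

Solar declination: sin δ = sin ε · sin L_s = sin 23.44° × sin 246.2° = -0.36396, so δ = -21.344°.
cos h₀ = −tan(+42.4°) tan(-21.344°) = 0.3568, h₀ = 1.2059 rad.
Bracket: h₀ sin ϕ sin δ + cos ϕ cos δ sin h₀ = 1.2059×0.67430×-0.36396 + 0.73846×0.93141×0.93418 = -0.295950 + 0.642537 = 0.346587.
Q̄ = (S_0/π) × [bracket] = (1361/π) × 0.346587 = 150.1 W/m².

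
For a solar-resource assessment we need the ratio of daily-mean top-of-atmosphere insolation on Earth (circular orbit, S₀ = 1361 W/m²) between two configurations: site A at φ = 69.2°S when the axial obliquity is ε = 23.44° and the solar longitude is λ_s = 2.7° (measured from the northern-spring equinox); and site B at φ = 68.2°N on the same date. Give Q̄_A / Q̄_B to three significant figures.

— Configuration A (φ=-69.2°):
Solar declination: sin δ = sin ε · sin λ_s = sin 23.44° × sin 2.7° = 0.01874, so δ = +1.074°.
cos H₀ = −tan(-69.2°) tan(+1.074°) = 0.0493, H₀ = 1.5214 rad.
Bracket: H₀ sin φ sin δ + cos φ cos δ sin H₀ = 1.5214×-0.93483×0.01874 + 0.35511×0.99982×0.99878 = -0.026653 + 0.354613 = 0.327960.
Q̄ = (S₀/π) × [bracket] = (1361/π) × 0.327960 = 142.08 W/m².
— Configuration B (φ=+68.2°):
cos H₀ = −tan(+68.2°) tan(+1.074°) = -0.0469, H₀ = 1.6177 rad.
Bracket: H₀ sin φ sin δ + cos φ cos δ sin H₀ = 1.6177×0.92849×0.01874 + 0.37137×0.99982×0.99890 = 0.028148 + 0.370895 = 0.399043.
Q̄ = (S₀/π) × [bracket] = (1361/π) × 0.399043 = 172.87 W/m².
Ratio Q̄_A / Q̄_B = 142.08 / 172.87 = 0.8219.

Q̄_A / Q̄_B ≈ 0.822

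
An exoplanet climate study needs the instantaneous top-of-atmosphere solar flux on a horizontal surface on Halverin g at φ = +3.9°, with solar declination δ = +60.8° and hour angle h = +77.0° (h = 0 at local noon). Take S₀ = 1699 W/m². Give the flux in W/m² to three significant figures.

cos θ_z = sin φ sin δ + cos φ cos δ cos h = 0.059372 + 0.109490 = 0.168862.
Flux = S₀ · cos θ_z = 1699 × 0.168862 = 286.9 W/m².

287 W/m²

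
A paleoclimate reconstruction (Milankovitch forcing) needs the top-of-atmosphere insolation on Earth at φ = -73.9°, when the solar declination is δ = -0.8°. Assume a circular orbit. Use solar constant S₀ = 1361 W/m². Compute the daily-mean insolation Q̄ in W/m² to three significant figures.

Q̄ ≈ 129 W/m²

cos H₀ = −tan(-73.9°) tan(-0.800°) = -0.0484, H₀ = 1.6192 rad.
Bracket: H₀ sin φ sin δ + cos φ cos δ sin H₀ = 1.6192×-0.96078×-0.01396 + 0.27731×0.99990×0.99883 = 0.021718 + 0.276958 = 0.298676.
Q̄ = (S₀/π) × [bracket] = (1361/π) × 0.298676 = 129.4 W/m².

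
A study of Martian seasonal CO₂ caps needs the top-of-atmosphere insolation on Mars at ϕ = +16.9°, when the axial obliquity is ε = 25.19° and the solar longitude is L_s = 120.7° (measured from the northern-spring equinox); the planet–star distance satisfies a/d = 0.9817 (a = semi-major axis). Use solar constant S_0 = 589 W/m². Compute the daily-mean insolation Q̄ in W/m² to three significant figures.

Solar declination: sin δ = sin ε · sin L_s = sin 25.19° × sin 120.7° = 0.36597, so δ = +21.467°.
cos h₀ = −tan(+16.9°) tan(+21.467°) = -0.1195, h₀ = 1.6906 rad.
Bracket: h₀ sin ϕ sin δ + cos ϕ cos δ sin h₀ = 1.6906×0.29070×0.36597 + 0.95681×0.93063×0.99284 = 0.179859 + 0.884061 = 1.063920.
Inverse-square distance factor (a/d)² = 0.9817² = 0.963735.
Q̄ = (S_0/π) × 0.963735 × [bracket] = (589/π) × 0.963735 × 1.063920 = 192.2 W/m².

Q̄ ≈ 192 W/m²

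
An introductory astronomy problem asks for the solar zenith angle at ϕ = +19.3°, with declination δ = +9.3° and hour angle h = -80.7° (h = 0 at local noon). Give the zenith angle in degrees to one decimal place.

θ_z = 78.2°

cos θ_z = sin ϕ sin δ + cos ϕ cos δ cos h = 0.053412 + 0.150517 = 0.203929.
θ_z = arccos(0.203929) = 78.2°.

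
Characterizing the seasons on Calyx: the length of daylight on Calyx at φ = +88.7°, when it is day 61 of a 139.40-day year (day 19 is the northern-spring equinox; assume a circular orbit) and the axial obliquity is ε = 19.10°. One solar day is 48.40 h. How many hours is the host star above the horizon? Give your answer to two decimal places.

Solar longitude: λ_s = 360° × (61 − 19)/139.40 = 108.465°.
sin δ = sin 19.10° × sin 108.465° = 0.31037, so δ = +18.082°.
Sunrise equation: cos H₀ = −tan φ · tan δ = -14.3874 ≤ −1, so the host star never sets (polar day) and H₀ = π.
Daylight = 2H₀/(2π) × 48.40 h = (3.1416/π) × 48.40 = 48.40 h.

48.40 h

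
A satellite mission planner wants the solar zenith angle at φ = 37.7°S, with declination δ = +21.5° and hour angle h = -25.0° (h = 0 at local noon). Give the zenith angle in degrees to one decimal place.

cos θ_z = sin φ sin δ + cos φ cos δ cos h = -0.224125 + 0.667195 = 0.443070.
θ_z = arccos(0.443070) = 63.7°.

θ_z = 63.7°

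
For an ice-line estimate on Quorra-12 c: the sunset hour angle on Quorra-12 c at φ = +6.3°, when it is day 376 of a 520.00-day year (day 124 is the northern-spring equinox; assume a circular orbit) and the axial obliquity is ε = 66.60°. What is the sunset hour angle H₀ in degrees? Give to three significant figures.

H₀ = 90.6°

Solar longitude: λ_s = 360° × (376 − 124)/520.00 = 174.462°.
sin δ = sin 66.60° × sin 174.462° = 0.08858, so δ = +5.082°.
cos H₀ = −tan φ · tan δ = −tan(+6.3°) × tan(+5.082°) = -0.0098, so H₀ = 1.5806 rad = 90.56°.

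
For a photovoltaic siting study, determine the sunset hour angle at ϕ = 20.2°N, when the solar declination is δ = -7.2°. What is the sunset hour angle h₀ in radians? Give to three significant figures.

h₀ = 1.52 rad

cos h₀ = −tan ϕ · tan δ = −tan(+20.2°) × tan(-7.200°) = 0.0465, so h₀ = 1.5243 rad = 87.34°.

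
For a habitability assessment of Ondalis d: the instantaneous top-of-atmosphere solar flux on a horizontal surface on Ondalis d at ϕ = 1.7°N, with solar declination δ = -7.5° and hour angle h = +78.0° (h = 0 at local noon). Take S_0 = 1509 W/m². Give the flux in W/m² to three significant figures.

cos θ_z = sin ϕ sin δ + cos ϕ cos δ cos h = -0.003872 + 0.206042 = 0.202170.
Flux = S_0 · cos θ_z = 1509 × 0.202170 = 305.1 W/m².

305 W/m²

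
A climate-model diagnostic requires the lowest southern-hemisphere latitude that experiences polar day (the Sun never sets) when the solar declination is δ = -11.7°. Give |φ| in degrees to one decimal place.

|φ| = 78.3°

Polar day requires cos H₀ = −tan φ tan δ ≤ −1, i.e. tan φ tan δ ≥ 1.
The boundary is |tan φ| · |tan δ| = 1, so |φ| = 90° − |δ| = 90° − 11.7° = 78.3° in the southern hemisphere.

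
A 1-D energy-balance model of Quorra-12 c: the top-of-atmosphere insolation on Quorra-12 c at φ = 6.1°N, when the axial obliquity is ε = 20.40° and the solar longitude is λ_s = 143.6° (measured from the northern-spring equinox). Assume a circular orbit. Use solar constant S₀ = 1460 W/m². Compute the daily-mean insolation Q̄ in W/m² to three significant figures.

Solar declination: sin δ = sin ε · sin λ_s = sin 20.40° × sin 143.6° = 0.20685, so δ = +11.938°.
cos H₀ = −tan(+6.1°) tan(+11.938°) = -0.0226, H₀ = 1.5934 rad.
Bracket: H₀ sin φ sin δ + cos φ cos δ sin H₀ = 1.5934×0.10626×0.20685 + 0.99434×0.97837×0.99974 = 0.035023 + 0.972579 = 1.007602.
Q̄ = (S₀/π) × [bracket] = (1460/π) × 1.007602 = 468.3 W/m².

Q̄ ≈ 468 W/m²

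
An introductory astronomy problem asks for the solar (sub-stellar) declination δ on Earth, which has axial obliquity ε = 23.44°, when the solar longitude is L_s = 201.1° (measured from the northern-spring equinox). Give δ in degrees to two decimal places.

sin δ = sin ε · sin L_s = sin 23.44° × sin 201.1° = -0.143203.
δ = arcsin(-0.143203) = -8.23°.

δ = -8.23°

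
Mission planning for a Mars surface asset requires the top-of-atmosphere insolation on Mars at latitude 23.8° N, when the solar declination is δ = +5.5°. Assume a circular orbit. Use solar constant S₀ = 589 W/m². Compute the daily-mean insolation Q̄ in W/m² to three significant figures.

Q̄ ≈ 182 W/m²

cos H₀ = −tan(+23.8°) tan(+5.500°) = -0.0425, H₀ = 1.6133 rad.
Bracket: H₀ sin φ sin δ + cos φ cos δ sin H₀ = 1.6133×0.40355×0.09585 + 0.91496×0.99540×0.99910 = 0.062403 + 0.909932 = 0.972335.
Q̄ = (S₀/π) × [bracket] = (589/π) × 0.972335 = 182.3 W/m².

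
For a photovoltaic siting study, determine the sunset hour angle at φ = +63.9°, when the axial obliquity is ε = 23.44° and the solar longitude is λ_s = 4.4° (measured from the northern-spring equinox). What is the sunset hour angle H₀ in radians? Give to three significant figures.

H₀ = 1.63 rad

Solar declination: sin δ = sin ε · sin λ_s = sin 23.44° × sin 4.4° = 0.03052, so δ = +1.749°.
cos H₀ = −tan φ · tan δ = −tan(+63.9°) × tan(+1.749°) = -0.0623, so H₀ = 1.6332 rad = 93.57°.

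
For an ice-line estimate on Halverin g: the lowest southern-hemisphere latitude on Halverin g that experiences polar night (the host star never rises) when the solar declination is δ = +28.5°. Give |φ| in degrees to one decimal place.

Polar night requires cos H₀ = −tan φ tan δ ≥ 1, i.e. tan φ tan δ ≤ −1.
The boundary is |tan φ| · |tan δ| = 1, so |φ| = 90° − |δ| = 90° − 28.5° = 61.5° in the southern hemisphere.

|φ| = 61.5°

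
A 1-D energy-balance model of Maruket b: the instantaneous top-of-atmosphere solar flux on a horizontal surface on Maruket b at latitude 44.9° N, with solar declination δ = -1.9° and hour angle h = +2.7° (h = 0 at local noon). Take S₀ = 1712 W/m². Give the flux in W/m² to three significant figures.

cos θ_z = sin φ sin δ + cos φ cos δ cos h = -0.023403 + 0.707164 = 0.683761.
Flux = S₀ · cos θ_z = 1712 × 0.683761 = 1171 W/m².

1.17e+03 W/m²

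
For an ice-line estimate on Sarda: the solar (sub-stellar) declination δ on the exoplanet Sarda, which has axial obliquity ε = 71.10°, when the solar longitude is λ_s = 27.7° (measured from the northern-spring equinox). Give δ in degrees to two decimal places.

δ = +26.09°

sin δ = sin ε · sin λ_s = sin 71.10° × sin 27.7° = 0.439780.
δ = arcsin(0.439780) = +26.09°.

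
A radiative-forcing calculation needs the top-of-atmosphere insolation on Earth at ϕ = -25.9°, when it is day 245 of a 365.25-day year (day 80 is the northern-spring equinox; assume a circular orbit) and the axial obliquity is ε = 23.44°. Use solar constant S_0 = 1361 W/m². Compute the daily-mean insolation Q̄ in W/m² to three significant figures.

Solar longitude: L_s = 360° × (245 − 80)/365.25 = 162.628°.
sin δ = sin 23.44° × sin 162.628° = 0.11877, so δ = +6.821°.
cos h₀ = −tan(-25.9°) tan(+6.821°) = 0.0581, h₀ = 1.5127 rad.
Bracket: h₀ sin ϕ sin δ + cos ϕ cos δ sin h₀ = 1.5127×-0.43680×0.11877 + 0.89956×0.99292×0.99831 = -0.078477 + 0.891682 = 0.813205.
Q̄ = (S_0/π) × [bracket] = (1361/π) × 0.813205 = 352.3 W/m².

Q̄ ≈ 352 W/m²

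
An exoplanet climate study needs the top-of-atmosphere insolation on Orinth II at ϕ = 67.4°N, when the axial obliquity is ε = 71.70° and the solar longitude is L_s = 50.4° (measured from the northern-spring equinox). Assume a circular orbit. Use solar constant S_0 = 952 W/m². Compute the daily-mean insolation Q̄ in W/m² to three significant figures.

Q̄ ≈ 643 W/m²

Solar declination: sin δ = sin ε · sin L_s = sin 71.70° × sin 50.4° = 0.73154, so δ = +47.016°.
cos h₀ = −tan(+67.4°) tan(+47.016°) = -2.5776 ≤ −1 ⇒ polar day, h₀ = π.
Bracket: h₀ sin ϕ sin δ + cos ϕ cos δ sin h₀ = 3.1416×0.92321×0.73154 + 0.38430×0.68179×0.00000 = 2.121727 + 0.000000 = 2.121727.
Q̄ = (S_0/π) × [bracket] = (952/π) × 2.121727 = 642.9 W/m².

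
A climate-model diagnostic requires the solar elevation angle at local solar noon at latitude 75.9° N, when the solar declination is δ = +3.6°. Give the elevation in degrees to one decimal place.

17.7°

At local noon the hour angle is zero, so the zenith angle equals |φ − δ| = |+75.9° − (+3.600°)| = 72.300°.
Elevation = 90° − 72.300° = 17.7°.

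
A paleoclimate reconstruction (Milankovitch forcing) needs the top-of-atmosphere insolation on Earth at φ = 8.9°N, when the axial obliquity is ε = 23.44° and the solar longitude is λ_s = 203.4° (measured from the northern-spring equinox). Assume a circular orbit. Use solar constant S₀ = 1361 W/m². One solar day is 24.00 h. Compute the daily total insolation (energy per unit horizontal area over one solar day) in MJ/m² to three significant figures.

35.1 MJ/m²

Solar declination: sin δ = sin ε · sin λ_s = sin 23.44° × sin 203.4° = -0.15798, so δ = -9.090°.
cos H₀ = −tan(+8.9°) tan(-9.090°) = 0.0251, H₀ = 1.5457 rad.
Bracket: H₀ sin φ sin δ + cos φ cos δ sin H₀ = 1.5457×0.15471×-0.15798 + 0.98796×0.98744×0.99969 = -0.037779 + 0.975249 = 0.937470.
Q̄ = (S₀/π) × [bracket] = (1361/π) × 0.937470 = 406.13 W/m².
Daily total = Q̄ × 24.00 h × 3600 s/h = 406.13 × 24.00 × 3600 / 10⁶ = 35.09 MJ/m².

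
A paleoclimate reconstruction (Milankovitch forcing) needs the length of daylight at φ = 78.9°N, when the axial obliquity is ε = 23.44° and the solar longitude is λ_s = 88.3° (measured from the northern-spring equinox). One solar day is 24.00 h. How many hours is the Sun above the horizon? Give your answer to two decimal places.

Solar declination: sin δ = sin ε · sin λ_s = sin 23.44° × sin 88.3° = 0.39761, so δ = +23.429°.
Sunrise equation: cos H₀ = −tan φ · tan δ = -2.2088 ≤ −1, so the Sun never sets (polar day) and H₀ = π.
Daylight = 2H₀/(2π) × 24.00 h = (3.1416/π) × 24.00 = 24.00 h.

24.00 h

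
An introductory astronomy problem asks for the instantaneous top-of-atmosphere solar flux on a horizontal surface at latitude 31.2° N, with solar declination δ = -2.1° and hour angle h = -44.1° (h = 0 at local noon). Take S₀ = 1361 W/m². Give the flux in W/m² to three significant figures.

cos θ_z = sin φ sin δ + cos φ cos δ cos h = -0.018982 + 0.613847 = 0.594865.
Flux = S₀ · cos θ_z = 1361 × 0.594865 = 809.6 W/m².

810 W/m²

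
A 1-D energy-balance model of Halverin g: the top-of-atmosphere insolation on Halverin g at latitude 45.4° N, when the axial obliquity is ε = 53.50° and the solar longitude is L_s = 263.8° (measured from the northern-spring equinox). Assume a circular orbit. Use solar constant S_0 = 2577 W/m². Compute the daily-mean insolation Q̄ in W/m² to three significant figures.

Q̄ ≈ 0.00 W/m²

Solar declination: sin δ = sin ε · sin L_s = sin 53.50° × sin 263.8° = -0.79916, so δ = -53.049°.
cos h₀ = −tan(+45.4°) tan(-53.049°) = 1.3481 ≥ 1 ⇒ polar night, h₀ = 0 and Q̄ = 0.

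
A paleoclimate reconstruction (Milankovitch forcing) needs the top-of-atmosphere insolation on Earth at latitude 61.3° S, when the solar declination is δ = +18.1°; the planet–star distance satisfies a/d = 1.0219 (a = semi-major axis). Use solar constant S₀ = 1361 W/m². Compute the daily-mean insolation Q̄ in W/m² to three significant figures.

Q̄ ≈ 50.9 W/m²

cos H₀ = −tan(-61.3°) tan(+18.100°) = 0.5970, H₀ = 0.9310 rad.
Bracket: H₀ sin φ sin δ + cos φ cos δ sin H₀ = 0.9310×-0.87715×0.31068 + 0.48022×0.95052×0.80224 = -0.253710 + 0.366189 = 0.112479.
Inverse-square distance factor (a/d)² = 1.0219² = 1.044280.
Q̄ = (S₀/π) × 1.044280 × [bracket] = (1361/π) × 1.044280 × 0.112479 = 50.89 W/m².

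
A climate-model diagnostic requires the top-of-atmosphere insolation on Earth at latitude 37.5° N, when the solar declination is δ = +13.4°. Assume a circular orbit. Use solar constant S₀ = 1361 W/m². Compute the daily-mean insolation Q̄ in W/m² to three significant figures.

cos H₀ = −tan(+37.5°) tan(+13.400°) = -0.1828, H₀ = 1.7546 rad.
Bracket: H₀ sin φ sin δ + cos φ cos δ sin H₀ = 1.7546×0.60876×0.23175 + 0.79335×0.97278×0.98315 = 0.247539 + 0.758751 = 1.006290.
Q̄ = (S₀/π) × [bracket] = (1361/π) × 1.006290 = 435.9 W/m².

Q̄ ≈ 436 W/m²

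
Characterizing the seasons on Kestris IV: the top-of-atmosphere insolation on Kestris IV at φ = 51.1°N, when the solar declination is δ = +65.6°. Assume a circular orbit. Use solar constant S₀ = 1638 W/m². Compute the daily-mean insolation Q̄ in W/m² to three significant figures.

Q̄ ≈ 1.16e+03 W/m²

cos H₀ = −tan(+51.1°) tan(+65.600°) = -2.7321 ≤ −1 ⇒ polar day, H₀ = π.
Bracket: H₀ sin φ sin δ + cos φ cos δ sin H₀ = 3.1416×0.77824×0.91068 + 0.62796×0.41310×0.00000 = 2.226539 + 0.000000 = 2.226539.
Q̄ = (S₀/π) × [bracket] = (1638/π) × 2.226539 = 1161 W/m².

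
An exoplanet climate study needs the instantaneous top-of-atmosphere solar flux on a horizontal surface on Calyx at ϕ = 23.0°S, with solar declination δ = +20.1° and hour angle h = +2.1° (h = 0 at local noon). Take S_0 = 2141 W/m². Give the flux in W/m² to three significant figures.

1.56e+03 W/m²

cos θ_z = sin ϕ sin δ + cos ϕ cos δ cos h = -0.134279 + 0.863860 = 0.729581.
Flux = S_0 · cos θ_z = 2141 × 0.729581 = 1562 W/m².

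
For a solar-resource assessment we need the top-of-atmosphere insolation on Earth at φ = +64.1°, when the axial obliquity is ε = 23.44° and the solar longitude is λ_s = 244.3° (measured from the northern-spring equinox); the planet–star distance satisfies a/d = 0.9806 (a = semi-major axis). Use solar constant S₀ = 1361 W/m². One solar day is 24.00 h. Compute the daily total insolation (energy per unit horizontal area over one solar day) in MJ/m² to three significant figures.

1.34 MJ/m²

Solar declination: sin δ = sin ε · sin λ_s = sin 23.44° × sin 244.3° = -0.35844, so δ = -21.004°.
cos H₀ = −tan(+64.1°) tan(-21.004°) = 0.7907, H₀ = 0.6588 rad.
Bracket: H₀ sin φ sin δ + cos φ cos δ sin H₀ = 0.6588×0.89956×-0.35844 + 0.43680×0.93355×0.61219 = -0.212422 + 0.249636 = 0.037214.
Inverse-square distance factor (a/d)² = 0.9806² = 0.961576.
Q̄ = (S₀/π) × 0.961576 × [bracket] = (1361/π) × 0.961576 × 0.037214 = 15.502 W/m².
Daily total = Q̄ × 24.00 h × 3600 s/h = 15.502 × 24.00 × 3600 / 10⁶ = 1.339 MJ/m².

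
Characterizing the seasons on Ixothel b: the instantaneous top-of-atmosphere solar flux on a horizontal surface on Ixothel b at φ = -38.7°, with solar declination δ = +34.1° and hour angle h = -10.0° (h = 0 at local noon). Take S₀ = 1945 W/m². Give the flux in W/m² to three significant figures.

556 W/m²

cos θ_z = sin φ sin δ + cos φ cos δ cos h = -0.350535 + 0.636426 = 0.285891.
Flux = S₀ · cos θ_z = 1945 × 0.285891 = 556.1 W/m².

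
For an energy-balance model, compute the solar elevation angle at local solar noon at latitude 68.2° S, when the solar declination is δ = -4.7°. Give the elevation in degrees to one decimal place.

At local noon the hour angle is zero, so the zenith angle equals |φ − δ| = |-68.2° − (-4.700°)| = 63.500°.
Elevation = 90° − 63.500° = 26.5°.

26.5°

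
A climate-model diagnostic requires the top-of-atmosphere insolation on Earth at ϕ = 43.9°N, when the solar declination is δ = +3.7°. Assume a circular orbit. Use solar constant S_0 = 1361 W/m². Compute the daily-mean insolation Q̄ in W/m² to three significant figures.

cos h₀ = −tan(+43.9°) tan(+3.700°) = -0.0622, h₀ = 1.6331 rad.
Bracket: h₀ sin ϕ sin δ + cos ϕ cos δ sin h₀ = 1.6331×0.69340×0.06453 + 0.72055×0.99792×0.99806 = 0.073073 + 0.717656 = 0.790729.
Q̄ = (S_0/π) × [bracket] = (1361/π) × 0.790729 = 342.6 W/m².

Q̄ ≈ 343 W/m²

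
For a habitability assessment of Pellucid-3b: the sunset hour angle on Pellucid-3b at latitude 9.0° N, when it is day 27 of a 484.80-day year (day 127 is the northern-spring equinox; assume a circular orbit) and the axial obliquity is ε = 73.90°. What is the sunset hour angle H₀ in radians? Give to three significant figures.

Solar longitude: λ_s = 360° × (27 − 127)/484.80 = -74.257°, i.e. -74.257° + 360° = 285.743°.
sin δ = sin 73.90° × sin 285.743° = -0.92474, so δ = -67.629°.
cos H₀ = −tan φ · tan δ = −tan(+9.0°) × tan(-67.629°) = 0.3848, so H₀ = 1.1758 rad = 67.37°.

H₀ = 1.18 rad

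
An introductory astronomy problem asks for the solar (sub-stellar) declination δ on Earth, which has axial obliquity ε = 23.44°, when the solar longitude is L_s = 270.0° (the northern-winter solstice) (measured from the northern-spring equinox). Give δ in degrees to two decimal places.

δ = -23.44°

sin δ = sin ε · sin L_s = sin 23.44° × sin 270.0° = -0.397789.
δ = arcsin(-0.397789) = -23.44°.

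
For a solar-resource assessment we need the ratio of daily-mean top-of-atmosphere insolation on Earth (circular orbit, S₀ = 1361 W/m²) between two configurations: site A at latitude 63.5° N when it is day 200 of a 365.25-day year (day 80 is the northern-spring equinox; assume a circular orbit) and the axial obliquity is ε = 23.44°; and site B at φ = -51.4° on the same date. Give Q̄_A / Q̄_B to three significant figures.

— Configuration A (φ=+63.5°):
Solar longitude: λ_s = 360° × (200 − 80)/365.25 = 118.275°.
sin δ = sin 23.44° × sin 118.275° = 0.35033, so δ = +20.507°.
cos H₀ = −tan(+63.5°) tan(+20.507°) = -0.7502, H₀ = 2.4191 rad.
Bracket: H₀ sin φ sin δ + cos φ cos δ sin H₀ = 2.4191×0.89493×0.35033 + 0.44620×0.93663×0.66123 = 0.758438 + 0.276344 = 1.034782.
Q̄ = (S₀/π) × [bracket] = (1361/π) × 1.034782 = 448.29 W/m².
— Configuration B (φ=-51.4°):
cos H₀ = −tan(-51.4°) tan(+20.507°) = 0.4685, H₀ = 1.0832 rad.
Bracket: H₀ sin φ sin δ + cos φ cos δ sin H₀ = 1.0832×-0.78152×0.35033 + 0.62388×0.93663×0.88344 = -0.296569 + 0.516234 = 0.219665.
Q̄ = (S₀/π) × [bracket] = (1361/π) × 0.219665 = 95.163 W/m².
Ratio Q̄_A / Q̄_B = 448.29 / 95.163 = 4.711.

Q̄_A / Q̄_B ≈ 4.71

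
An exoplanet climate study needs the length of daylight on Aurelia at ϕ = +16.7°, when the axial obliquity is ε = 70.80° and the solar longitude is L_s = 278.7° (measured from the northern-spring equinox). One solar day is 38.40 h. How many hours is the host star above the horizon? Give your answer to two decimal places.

8.24 h

Solar declination: sin δ = sin ε · sin L_s = sin 70.80° × sin 278.7° = -0.93351, so δ = -68.989°.
cos h₀ = −tan ϕ · tan δ = −tan(+16.7°) × tan(-68.989°) = 0.7811, so h₀ = 0.6744 rad = 38.64°.
Daylight = 2h₀/(2π) × 38.40 h = (0.6744/π) × 38.40 = 8.24 h.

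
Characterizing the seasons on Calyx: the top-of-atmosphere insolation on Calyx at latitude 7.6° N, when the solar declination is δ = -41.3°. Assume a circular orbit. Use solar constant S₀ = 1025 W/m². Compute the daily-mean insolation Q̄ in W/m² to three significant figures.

cos H₀ = −tan(+7.6°) tan(-41.300°) = 0.1172, H₀ = 1.4533 rad.
Bracket: H₀ sin φ sin δ + cos φ cos δ sin H₀ = 1.4533×0.13226×-0.66000 + 0.99122×0.75126×0.99311 = -0.126861 + 0.739533 = 0.612672.
Q̄ = (S₀/π) × [bracket] = (1025/π) × 0.612672 = 199.9 W/m².

Q̄ ≈ 200 W/m²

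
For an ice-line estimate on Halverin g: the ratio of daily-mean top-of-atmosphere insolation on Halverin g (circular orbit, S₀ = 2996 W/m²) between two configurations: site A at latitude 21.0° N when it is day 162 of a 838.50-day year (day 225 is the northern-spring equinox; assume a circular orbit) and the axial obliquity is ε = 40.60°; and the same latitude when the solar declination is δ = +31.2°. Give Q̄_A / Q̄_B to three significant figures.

— Configuration A (φ=+21.0°):
Solar longitude: λ_s = 360° × (162 − 225)/838.50 = -27.048°, i.e. -27.048° + 360° = 332.952°.
sin δ = sin 40.60° × sin 332.952° = -0.29593, so δ = -17.214°.
cos H₀ = −tan(+21.0°) tan(-17.214°) = 0.1189, H₀ = 1.4516 rad.
Bracket: H₀ sin φ sin δ + cos φ cos δ sin H₀ = 1.4516×0.35837×-0.29593 + 0.93358×0.95521×0.99290 = -0.153946 + 0.885433 = 0.731487.
Q̄ = (S₀/π) × [bracket] = (2996/π) × 0.731487 = 697.59 W/m².
— Configuration B (φ=+21.0°):
cos H₀ = −tan(+21.0°) tan(+31.200°) = -0.2325, H₀ = 1.8054 rad.
Bracket: H₀ sin φ sin δ + cos φ cos δ sin H₀ = 1.8054×0.35837×0.51803 + 0.93358×0.85536×0.97260 = 0.335166 + 0.776667 = 1.111833.
Q̄ = (S₀/π) × [bracket] = (2996/π) × 1.111833 = 1060.3 W/m².
Ratio Q̄_A / Q̄_B = 697.59 / 1060.3 = 0.6579.

Q̄_A / Q̄_B ≈ 0.658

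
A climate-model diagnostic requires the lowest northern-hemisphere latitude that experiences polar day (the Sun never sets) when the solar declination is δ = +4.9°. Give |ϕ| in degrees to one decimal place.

|ϕ| = 85.1°

Polar day requires cos h₀ = −tan ϕ tan δ ≤ −1, i.e. tan ϕ tan δ ≥ 1.
The boundary is |tan ϕ| · |tan δ| = 1, so |ϕ| = 90° − |δ| = 90° − 4.9° = 85.1° in the northern hemisphere.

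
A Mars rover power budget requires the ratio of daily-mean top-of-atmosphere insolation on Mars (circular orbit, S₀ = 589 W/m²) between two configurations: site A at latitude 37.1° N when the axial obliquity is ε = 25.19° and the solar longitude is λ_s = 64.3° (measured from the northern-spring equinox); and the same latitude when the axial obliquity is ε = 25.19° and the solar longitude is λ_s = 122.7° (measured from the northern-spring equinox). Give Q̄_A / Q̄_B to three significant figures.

— Configuration A (φ=+37.1°):
Solar declination: sin δ = sin ε · sin λ_s = sin 25.19° × sin 64.3° = 0.38352, so δ = +22.552°.
cos H₀ = −tan(+37.1°) tan(+22.552°) = -0.3141, H₀ = 1.8903 rad.
Bracket: H₀ sin φ sin δ + cos φ cos δ sin H₀ = 1.8903×0.60321×0.38352 + 0.79758×0.92353×0.94940 = 0.437308 + 0.699318 = 1.136626.
Q̄ = (S₀/π) × [bracket] = (589/π) × 1.136626 = 213.10 W/m².
— Configuration B (φ=+37.1°):
Solar declination: sin δ = sin ε · sin λ_s = sin 25.19° × sin 122.7° = 0.35816, so δ = +20.988°.
cos H₀ = −tan(+37.1°) tan(+20.988°) = -0.2901, H₀ = 1.8652 rad.
Bracket: H₀ sin φ sin δ + cos φ cos δ sin H₀ = 1.8652×0.60321×0.35816 + 0.79758×0.93366×0.95699 = 0.402968 + 0.712640 = 1.115608.
Q̄ = (S₀/π) × [bracket] = (589/π) × 1.115608 = 209.16 W/m².
Ratio Q̄_A / Q̄_B = 213.10 / 209.16 = 1.019.

Q̄_A / Q̄_B ≈ 1.02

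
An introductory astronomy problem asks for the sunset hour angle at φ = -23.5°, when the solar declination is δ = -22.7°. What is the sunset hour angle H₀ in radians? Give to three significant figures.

H₀ = 1.75 rad

cos H₀ = −tan φ · tan δ = −tan(-23.5°) × tan(-22.700°) = -0.1819, so H₀ = 1.7537 rad = 100.48°.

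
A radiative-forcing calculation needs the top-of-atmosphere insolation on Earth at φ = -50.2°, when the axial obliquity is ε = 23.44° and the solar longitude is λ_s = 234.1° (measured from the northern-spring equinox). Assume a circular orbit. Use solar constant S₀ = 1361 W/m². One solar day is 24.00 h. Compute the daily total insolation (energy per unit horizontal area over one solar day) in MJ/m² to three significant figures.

39.2 MJ/m²

Solar declination: sin δ = sin ε · sin λ_s = sin 23.44° × sin 234.1° = -0.32223, so δ = -18.798°.
cos H₀ = −tan(-50.2°) tan(-18.798°) = -0.4085, H₀ = 1.9916 rad.
Bracket: H₀ sin φ sin δ + cos φ cos δ sin H₀ = 1.9916×-0.76828×-0.32223 + 0.64011×0.94666×0.91274 = 0.493046 + 0.553090 = 1.046136.
Q̄ = (S₀/π) × [bracket] = (1361/π) × 1.046136 = 453.21 W/m².
Daily total = Q̄ × 24.00 h × 3600 s/h = 453.21 × 24.00 × 3600 / 10⁶ = 39.16 MJ/m².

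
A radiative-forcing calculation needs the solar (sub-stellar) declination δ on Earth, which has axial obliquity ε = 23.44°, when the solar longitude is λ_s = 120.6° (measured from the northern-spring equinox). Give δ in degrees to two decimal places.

δ = +20.02°

sin δ = sin ε · sin λ_s = sin 23.44° × sin 120.6° = 0.342393.
δ = arcsin(0.342393) = +20.02°.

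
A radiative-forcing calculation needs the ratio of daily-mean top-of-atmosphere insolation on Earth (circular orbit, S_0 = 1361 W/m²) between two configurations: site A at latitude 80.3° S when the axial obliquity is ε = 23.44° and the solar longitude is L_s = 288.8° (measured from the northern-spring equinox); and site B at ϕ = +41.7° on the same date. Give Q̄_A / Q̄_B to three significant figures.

— Configuration A (ϕ=-80.3°):
Solar declination: sin δ = sin ε · sin L_s = sin 23.44° × sin 288.8° = -0.37657, so δ = -22.121°.
cos h₀ = −tan(-80.3°) tan(-22.121°) = -2.3781 ≤ −1 ⇒ polar day, h₀ = π.
Bracket: h₀ sin ϕ sin δ + cos ϕ cos δ sin h₀ = 3.1416×-0.98570×-0.37657 + 0.16849×0.92639×0.00000 = 1.166115 + 0.000000 = 1.166115.
Q̄ = (S_0/π) × [bracket] = (1361/π) × 1.166115 = 505.18 W/m².
— Configuration B (ϕ=+41.7°):
cos h₀ = −tan(+41.7°) tan(-22.121°) = 0.3622, h₀ = 1.2002 rad.
Bracket: h₀ sin ϕ sin δ + cos ϕ cos δ sin h₀ = 1.2002×0.66523×-0.37657 + 0.74664×0.92639×0.93211 = -0.300657 + 0.644722 = 0.344065.
Q̄ = (S_0/π) × [bracket] = (1361/π) × 0.344065 = 149.06 W/m².
Ratio Q̄_A / Q̄_B = 505.18 / 149.06 = 3.389.

Q̄_A / Q̄_B ≈ 3.39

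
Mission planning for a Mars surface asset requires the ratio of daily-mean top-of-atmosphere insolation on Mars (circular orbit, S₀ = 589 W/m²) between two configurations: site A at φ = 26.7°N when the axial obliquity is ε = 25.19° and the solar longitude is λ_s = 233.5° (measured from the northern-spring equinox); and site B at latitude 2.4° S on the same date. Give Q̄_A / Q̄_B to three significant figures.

Q̄_A / Q̄_B ≈ 0.637

— Configuration A (φ=+26.7°):
Solar declination: sin δ = sin ε · sin λ_s = sin 25.19° × sin 233.5° = -0.34214, so δ = -20.007°.
cos H₀ = −tan(+26.7°) tan(-20.007°) = 0.1831, H₀ = 1.3866 rad.
Bracket: H₀ sin φ sin δ + cos φ cos δ sin H₀ = 1.3866×0.44932×-0.34214 + 0.89337×0.93965×0.98309 = -0.213162 + 0.825260 = 0.612098.
Q̄ = (S₀/π) × [bracket] = (589/π) × 0.612098 = 114.76 W/m².
— Configuration B (φ=-2.4°):
cos H₀ = −tan(-2.4°) tan(-20.007°) = -0.0153, H₀ = 1.5861 rad.
Bracket: H₀ sin φ sin δ + cos φ cos δ sin H₀ = 1.5861×-0.04188×-0.34214 + 0.99912×0.93965×0.99988 = 0.022727 + 0.938710 = 0.961437.
Q̄ = (S₀/π) × [bracket] = (589/π) × 0.961437 = 180.25 W/m².
Ratio Q̄_A / Q̄_B = 114.76 / 180.25 = 0.6367.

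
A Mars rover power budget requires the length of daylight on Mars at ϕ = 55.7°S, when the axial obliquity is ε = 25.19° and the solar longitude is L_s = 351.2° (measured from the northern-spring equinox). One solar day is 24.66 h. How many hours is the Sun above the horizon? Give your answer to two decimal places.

13.08 h

Solar declination: sin δ = sin ε · sin L_s = sin 25.19° × sin 351.2° = -0.06511, so δ = -3.733°.
cos h₀ = −tan ϕ · tan δ = −tan(-55.7°) × tan(-3.733°) = -0.0957, so h₀ = 1.6666 rad = 95.49°.
Daylight = 2h₀/(2π) × 24.66 h = (1.6666/π) × 24.66 = 13.08 h.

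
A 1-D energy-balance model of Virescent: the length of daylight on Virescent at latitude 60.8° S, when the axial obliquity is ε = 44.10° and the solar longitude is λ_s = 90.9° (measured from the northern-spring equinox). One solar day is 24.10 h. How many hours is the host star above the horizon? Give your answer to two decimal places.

0.00 h

Solar declination: sin δ = sin ε · sin λ_s = sin 44.10° × sin 90.9° = 0.69583, so δ = +44.093°.
cos H₀ = −tan φ · tan δ = 1.7335 ≥ 1, so the host star never rises (polar night) and H₀ = 0.
Daylight = 2H₀/(2π) × 24.10 h = (0.0000/π) × 24.10 = 0.00 h.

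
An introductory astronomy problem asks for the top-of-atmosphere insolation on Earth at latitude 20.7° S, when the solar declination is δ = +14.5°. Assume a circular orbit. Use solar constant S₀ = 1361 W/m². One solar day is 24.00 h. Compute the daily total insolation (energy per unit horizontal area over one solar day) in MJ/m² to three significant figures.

cos H₀ = −tan(-20.7°) tan(+14.500°) = 0.0977, H₀ = 1.4729 rad.
Bracket: H₀ sin φ sin δ + cos φ cos δ sin H₀ = 1.4729×-0.35347×0.25038 + 0.93544×0.96815×0.99521 = -0.130354 + 0.901308 = 0.770954.
Q̄ = (S₀/π) × [bracket] = (1361/π) × 0.770954 = 333.99 W/m².
Daily total = Q̄ × 24.00 h × 3600 s/h = 333.99 × 24.00 × 3600 / 10⁶ = 28.86 MJ/m².

28.9 MJ/m²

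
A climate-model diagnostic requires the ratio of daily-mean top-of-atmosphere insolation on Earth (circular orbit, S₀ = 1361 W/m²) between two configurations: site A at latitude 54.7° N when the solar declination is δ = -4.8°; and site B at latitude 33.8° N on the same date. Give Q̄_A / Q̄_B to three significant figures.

Q̄_A / Q̄_B ≈ 0.625

— Configuration A (φ=+54.7°):
cos H₀ = −tan(+54.7°) tan(-4.800°) = 0.1186, H₀ = 1.4519 rad.
Bracket: H₀ sin φ sin δ + cos φ cos δ sin H₀ = 1.4519×0.81614×-0.08368 + 0.57786×0.99649×0.99294 = -0.099157 + 0.571766 = 0.472609.
Q̄ = (S₀/π) × [bracket] = (1361/π) × 0.472609 = 204.74 W/m².
— Configuration B (φ=+33.8°):
cos H₀ = −tan(+33.8°) tan(-4.800°) = 0.0562, H₀ = 1.5146 rad.
Bracket: H₀ sin φ sin δ + cos φ cos δ sin H₀ = 1.5146×0.55630×-0.08368 + 0.83098×0.99649×0.99842 = -0.070506 + 0.826755 = 0.756249.
Q̄ = (S₀/π) × [bracket] = (1361/π) × 0.756249 = 327.62 W/m².
Ratio Q̄_A / Q̄_B = 204.74 / 327.62 = 0.6249.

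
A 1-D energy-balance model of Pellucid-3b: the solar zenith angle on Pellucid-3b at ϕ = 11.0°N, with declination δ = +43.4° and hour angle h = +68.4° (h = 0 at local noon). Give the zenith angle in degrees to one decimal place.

cos θ_z = sin ϕ sin δ + cos ϕ cos δ cos h = 0.131102 + 0.262556 = 0.393658.
θ_z = arccos(0.393658) = 66.8°.

θ_z = 66.8°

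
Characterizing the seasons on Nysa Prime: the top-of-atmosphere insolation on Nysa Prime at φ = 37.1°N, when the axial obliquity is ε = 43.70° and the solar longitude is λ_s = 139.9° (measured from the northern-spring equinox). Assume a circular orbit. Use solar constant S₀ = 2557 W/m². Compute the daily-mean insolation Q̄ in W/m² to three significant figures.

Solar declination: sin δ = sin ε · sin λ_s = sin 43.70° × sin 139.9° = 0.44501, so δ = +26.424°.
cos H₀ = −tan(+37.1°) tan(+26.424°) = -0.3758, H₀ = 1.9561 rad.
Bracket: H₀ sin φ sin δ + cos φ cos δ sin H₀ = 1.9561×0.60321×0.44501 + 0.79758×0.89552×0.92669 = 0.525085 + 0.661887 = 1.186972.
Q̄ = (S₀/π) × [bracket] = (2557/π) × 1.186972 = 966.1 W/m².

Q̄ ≈ 966 W/m²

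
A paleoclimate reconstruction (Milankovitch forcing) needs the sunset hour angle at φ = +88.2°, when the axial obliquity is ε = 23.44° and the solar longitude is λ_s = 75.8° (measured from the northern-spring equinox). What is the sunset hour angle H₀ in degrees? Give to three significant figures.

H₀ = 180°

Solar declination: sin δ = sin ε · sin λ_s = sin 23.44° × sin 75.8° = 0.38563, so δ = +22.683°.
Sunrise equation: cos H₀ = −tan φ · tan δ = -13.2998 ≤ −1, so the Sun never sets (polar day) and H₀ = π.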